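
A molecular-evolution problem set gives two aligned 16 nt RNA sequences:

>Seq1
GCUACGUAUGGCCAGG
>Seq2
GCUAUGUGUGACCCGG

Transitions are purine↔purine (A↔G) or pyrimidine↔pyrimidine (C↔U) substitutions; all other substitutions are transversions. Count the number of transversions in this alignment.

1

Differing sites — 5:C/U (Ti); 8:A/G (Ti); 11:G/A (Ti); 14:A/C (Tv).
Of the 4 differences, 3 transitions and 1 transversion, so the answer is 1.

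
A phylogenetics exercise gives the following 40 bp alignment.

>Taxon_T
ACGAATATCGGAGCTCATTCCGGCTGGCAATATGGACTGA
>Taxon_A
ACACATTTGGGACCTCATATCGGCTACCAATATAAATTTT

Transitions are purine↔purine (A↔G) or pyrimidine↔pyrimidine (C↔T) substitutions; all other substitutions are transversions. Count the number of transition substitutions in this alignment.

The sequences differ at positions 3 (G/A, transition), 4 (A/C, transversion), 7 (A/T, transversion), 9 (C/G, transversion), 13 (G/C, transversion), 19 (T/A, transversion), 20 (C/T, transition), 26 (G/A, transition), 27 (G/C, transversion), 34 (G/A, transition), 35 (G/A, transition), 37 (C/T, transition), 39 (G/T, transversion), 40 (A/T, transversion).
Of the 14 differences, 6 transitions and 8 transversions, so the answer is 6.

6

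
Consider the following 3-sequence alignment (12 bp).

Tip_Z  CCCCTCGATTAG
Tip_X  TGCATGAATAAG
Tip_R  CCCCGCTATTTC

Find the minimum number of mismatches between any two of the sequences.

Pairwise Hamming distances:
  Tip_Z vs Tip_X: 6
  Tip_Z vs Tip_R: 4
  Tip_X vs Tip_R: 9
The smallest is 4, between Tip_Z and Tip_R.

4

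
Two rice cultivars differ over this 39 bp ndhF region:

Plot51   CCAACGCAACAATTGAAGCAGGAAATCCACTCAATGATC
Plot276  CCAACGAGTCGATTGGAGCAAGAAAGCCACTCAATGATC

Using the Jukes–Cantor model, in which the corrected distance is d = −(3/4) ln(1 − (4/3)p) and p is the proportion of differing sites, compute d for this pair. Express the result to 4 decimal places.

The sequences differ at positions 7 (C/A), 8 (A/G), 9 (A/T), 11 (A/G), 16 (A/G), 21 (G/A), 26 (T/G).
p = 7/39 = 0.179487.
d = −0.75 · ln(1 − (4/3)·0.179487) = −0.75 · ln(0.760684) = −0.75 · (-0.273537) = 0.2052.

0.2052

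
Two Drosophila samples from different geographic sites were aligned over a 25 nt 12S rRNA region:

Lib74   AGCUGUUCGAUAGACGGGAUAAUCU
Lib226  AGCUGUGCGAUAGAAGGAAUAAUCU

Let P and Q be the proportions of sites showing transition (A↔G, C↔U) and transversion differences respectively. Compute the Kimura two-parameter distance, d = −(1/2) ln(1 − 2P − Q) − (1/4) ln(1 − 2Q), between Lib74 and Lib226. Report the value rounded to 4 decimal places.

0.1308

Differing sites — 7:U/G (Tv); 15:C/A (Tv); 18:G/A (Ti).
Of the 3 differences, 1 transition and 2 transversions over 25 sites: P = 1/25 = 0.040000, Q = 2/25 = 0.080000.
d = −0.5·ln(0.840000) − 0.25·ln(0.840000) = −0.5·(-0.174353) − 0.25·(-0.174353) = 0.1308.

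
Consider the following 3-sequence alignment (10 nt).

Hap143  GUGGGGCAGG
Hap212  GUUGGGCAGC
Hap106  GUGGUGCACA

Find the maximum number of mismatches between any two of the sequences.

4

Pairwise Hamming distances:
  Hap143 vs Hap212: 2
  Hap143 vs Hap106: 3
  Hap212 vs Hap106: 4
The largest is 4, between Hap212 and Hap106.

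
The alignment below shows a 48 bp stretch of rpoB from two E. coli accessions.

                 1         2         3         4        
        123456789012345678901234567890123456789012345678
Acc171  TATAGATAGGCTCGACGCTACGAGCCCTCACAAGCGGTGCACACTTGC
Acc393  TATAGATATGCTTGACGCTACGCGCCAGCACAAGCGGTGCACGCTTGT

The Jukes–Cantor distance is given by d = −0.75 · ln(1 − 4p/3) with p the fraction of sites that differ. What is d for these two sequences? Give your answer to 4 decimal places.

0.1622

Differing sites — 9:G/T; 13:C/T; 23:A/C; 27:C/A; 28:T/G; 43:A/G; 48:C/T.
p = 7/48 = 0.145833.
d = −0.75 · ln(1 − (4/3)·0.145833) = −0.75 · ln(0.805556) = −0.75 · (-0.216223) = 0.1622.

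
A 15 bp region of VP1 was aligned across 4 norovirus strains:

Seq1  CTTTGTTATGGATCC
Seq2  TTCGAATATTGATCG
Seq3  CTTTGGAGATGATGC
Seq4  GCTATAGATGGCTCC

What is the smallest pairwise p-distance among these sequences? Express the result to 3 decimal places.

0.400

Pairwise Hamming distances:
  Seq1 vs Seq2: 7
  Seq1 vs Seq3: 6
  Seq1 vs Seq4: 7
  Seq2 vs Seq3: 10
  Seq2 vs Seq4: 9
  Seq3 vs Seq4: 11
The smallest is 6 mismatches, between Seq1 and Seq3; p = 6/15 = 0.400.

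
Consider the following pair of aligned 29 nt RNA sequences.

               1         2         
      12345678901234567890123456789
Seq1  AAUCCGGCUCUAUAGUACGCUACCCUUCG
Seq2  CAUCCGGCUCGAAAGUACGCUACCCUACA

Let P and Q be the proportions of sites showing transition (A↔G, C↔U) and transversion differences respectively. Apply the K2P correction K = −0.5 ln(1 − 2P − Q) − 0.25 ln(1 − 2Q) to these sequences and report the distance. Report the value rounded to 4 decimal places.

Mismatches occur at site 1 (A/C, transversion), site 11 (U/G, transversion), site 13 (U/A, transversion), site 27 (U/A, transversion), site 29 (G/A, transition).
Of the 5 differences, 1 transition and 4 transversions over 29 sites: P = 1/29 = 0.034483, Q = 4/29 = 0.137931.
d = −0.5·ln(0.793103) − 0.25·ln(0.724138) = −0.5·(-0.231802) − 0.25·(-0.322773) = 0.1966.

0.1966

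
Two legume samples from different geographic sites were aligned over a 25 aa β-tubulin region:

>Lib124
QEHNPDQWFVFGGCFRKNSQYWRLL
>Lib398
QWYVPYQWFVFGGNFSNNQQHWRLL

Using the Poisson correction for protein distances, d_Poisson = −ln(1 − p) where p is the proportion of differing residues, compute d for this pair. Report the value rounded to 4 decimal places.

0.4463

Mismatches occur at site 2 (E/W), site 3 (H/Y), site 4 (N/V), site 6 (D/Y), site 14 (C/N), site 16 (R/S), site 17 (K/N), site 19 (S/Q), site 21 (Y/H).
p = 9/25 = 0.360000.
d = −ln(1 − 0.360000) = −ln(0.640000) = 0.4463.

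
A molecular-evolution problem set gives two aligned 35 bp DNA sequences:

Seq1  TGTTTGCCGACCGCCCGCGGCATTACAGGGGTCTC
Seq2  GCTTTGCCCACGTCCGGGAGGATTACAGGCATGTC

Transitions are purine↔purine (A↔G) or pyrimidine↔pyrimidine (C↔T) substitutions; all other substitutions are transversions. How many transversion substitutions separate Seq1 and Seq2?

10

Mismatches occur at site 1 (T/G, transversion), site 2 (G/C, transversion), site 9 (G/C, transversion), site 12 (C/G, transversion), site 13 (G/T, transversion), site 16 (C/G, transversion), site 18 (C/G, transversion), site 19 (G/A, transition), site 21 (C/G, transversion), site 30 (G/C, transversion), site 31 (G/A, transition), site 33 (C/G, transversion).
Of the 12 differences, 2 transitions and 10 transversions, so the answer is 10.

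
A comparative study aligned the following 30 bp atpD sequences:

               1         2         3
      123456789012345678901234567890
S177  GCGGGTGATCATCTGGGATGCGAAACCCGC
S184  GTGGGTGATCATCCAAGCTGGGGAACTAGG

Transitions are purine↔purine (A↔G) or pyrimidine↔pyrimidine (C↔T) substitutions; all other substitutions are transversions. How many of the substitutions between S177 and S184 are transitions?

Differing sites — 2:C/T (Ti); 14:T/C (Ti); 15:G/A (Ti); 16:G/A (Ti); 18:A/C (Tv); 21:C/G (Tv); 23:A/G (Ti); 27:C/T (Ti); 28:C/A (Tv); 30:C/G (Tv).
Of the 10 differences, 6 transitions and 4 transversions, so the answer is 6.

6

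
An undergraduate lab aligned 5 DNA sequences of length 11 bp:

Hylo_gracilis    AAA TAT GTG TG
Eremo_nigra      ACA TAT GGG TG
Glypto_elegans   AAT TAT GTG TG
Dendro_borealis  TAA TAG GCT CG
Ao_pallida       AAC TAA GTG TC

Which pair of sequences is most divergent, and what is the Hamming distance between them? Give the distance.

Pairwise Hamming distances:
  Hylo_gracilis vs Eremo_nigra: 2
  Hylo_gracilis vs Glypto_elegans: 1
  Hylo_gracilis vs Dendro_borealis: 5
  Hylo_gracilis vs Ao_pallida: 3
  Eremo_nigra vs Glypto_elegans: 3
  Eremo_nigra vs Dendro_borealis: 6
  Eremo_nigra vs Ao_pallida: 5
  Glypto_elegans vs Dendro_borealis: 6
  Glypto_elegans vs Ao_pallida: 3
  Dendro_borealis vs Ao_pallida: 7
The largest is 7, between Dendro_borealis and Ao_pallida.

7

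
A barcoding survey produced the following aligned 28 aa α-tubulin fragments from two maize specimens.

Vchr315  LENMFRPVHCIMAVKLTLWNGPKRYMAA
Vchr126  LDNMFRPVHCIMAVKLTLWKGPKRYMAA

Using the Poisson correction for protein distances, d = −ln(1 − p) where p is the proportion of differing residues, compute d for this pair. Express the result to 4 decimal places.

0.0741

Differing sites — 2:E/D; 20:N/K.
p = 2/28 = 0.071429.
d = −ln(1 − 0.071429) = −ln(0.928571) = 0.0741.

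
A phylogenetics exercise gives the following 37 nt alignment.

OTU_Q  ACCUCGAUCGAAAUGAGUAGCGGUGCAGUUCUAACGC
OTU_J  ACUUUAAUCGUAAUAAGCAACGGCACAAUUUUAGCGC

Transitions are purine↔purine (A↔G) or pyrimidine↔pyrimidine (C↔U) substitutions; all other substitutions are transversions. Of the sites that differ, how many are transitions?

Mismatches occur at site 3 (C↔U, transition), site 5 (C↔U, transition), site 6 (G↔A, transition), site 11 (A↔U, transversion), site 15 (G↔A, transition), site 18 (U↔C, transition), site 20 (G↔A, transition), site 24 (U↔C, transition), site 25 (G↔A, transition), site 28 (G↔A, transition), site 31 (C↔U, transition), site 34 (A↔G, transition).
Of the 12 differences, 11 transitions and 1 transversion, so the answer is 11.

11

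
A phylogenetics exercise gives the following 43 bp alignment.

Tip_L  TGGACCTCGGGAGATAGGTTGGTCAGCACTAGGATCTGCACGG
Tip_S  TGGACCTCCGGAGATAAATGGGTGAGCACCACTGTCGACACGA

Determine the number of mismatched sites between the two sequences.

The sequences differ at positions 9 (G/C), 17 (G/A), 18 (G/A), 20 (T/G), 24 (C/G), 30 (T/C), 32 (G/C), 33 (G/T), 34 (A/G), 37 (T/G), 38 (G/A), 43 (G/A).
That gives 12 mismatches out of 43 aligned sites, so the Hamming distance is 12.

12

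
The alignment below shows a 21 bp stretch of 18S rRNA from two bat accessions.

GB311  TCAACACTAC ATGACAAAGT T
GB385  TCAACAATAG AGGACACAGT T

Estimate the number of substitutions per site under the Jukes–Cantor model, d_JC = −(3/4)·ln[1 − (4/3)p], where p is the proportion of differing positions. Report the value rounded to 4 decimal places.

0.2197

Differing sites — 7:C/A; 10:C/G; 12:T/G; 17:A/C.
p = 4/21 = 0.190476.
d = −0.75 · ln(1 − (4/3)·0.190476) = −0.75 · ln(0.746032) = −0.75 · (-0.292987) = 0.2197.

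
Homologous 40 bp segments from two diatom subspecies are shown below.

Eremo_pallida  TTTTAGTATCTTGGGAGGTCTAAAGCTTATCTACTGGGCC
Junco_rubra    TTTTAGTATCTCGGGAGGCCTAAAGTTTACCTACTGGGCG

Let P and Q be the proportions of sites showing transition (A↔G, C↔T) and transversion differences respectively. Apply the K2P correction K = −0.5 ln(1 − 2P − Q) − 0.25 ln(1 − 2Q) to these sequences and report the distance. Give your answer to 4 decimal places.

0.1403

Differing sites — 12:T/C (Ti); 19:T/C (Ti); 26:C/T (Ti); 30:T/C (Ti); 40:C/G (Tv).
Of the 5 differences, 4 transitions and 1 transversion over 40 sites: P = 4/40 = 0.100000, Q = 1/40 = 0.025000.
d = −0.5·ln(0.775000) − 0.25·ln(0.950000) = −0.5·(-0.254892) − 0.25·(-0.051293) = 0.1403.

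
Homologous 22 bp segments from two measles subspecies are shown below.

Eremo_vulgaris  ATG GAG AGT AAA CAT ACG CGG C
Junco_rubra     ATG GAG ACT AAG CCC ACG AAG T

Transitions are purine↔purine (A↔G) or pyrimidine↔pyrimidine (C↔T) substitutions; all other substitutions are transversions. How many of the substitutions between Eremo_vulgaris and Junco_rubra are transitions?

4

The sequences differ at positions 8 (G/C, transversion), 12 (A/G, transition), 14 (A/C, transversion), 15 (T/C, transition), 19 (C/A, transversion), 20 (G/A, transition), 22 (C/T, transition).
Of the 7 differences, 4 transitions and 3 transversions, so the answer is 4.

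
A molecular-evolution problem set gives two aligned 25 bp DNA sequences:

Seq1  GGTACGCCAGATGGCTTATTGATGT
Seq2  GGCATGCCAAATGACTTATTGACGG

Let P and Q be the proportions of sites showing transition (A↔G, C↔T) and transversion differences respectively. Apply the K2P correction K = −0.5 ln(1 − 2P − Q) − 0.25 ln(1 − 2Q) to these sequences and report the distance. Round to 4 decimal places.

0.3108

The sequences differ at positions 3 (T/C, transition), 5 (C/T, transition), 10 (G/A, transition), 14 (G/A, transition), 23 (T/C, transition), 25 (T/G, transversion).
Of the 6 differences, 5 transitions and 1 transversion over 25 sites: P = 5/25 = 0.200000, Q = 1/25 = 0.040000.
d = −0.5·ln(0.560000) − 0.25·ln(0.920000) = −0.5·(-0.579818) − 0.25·(-0.083382) = 0.3108.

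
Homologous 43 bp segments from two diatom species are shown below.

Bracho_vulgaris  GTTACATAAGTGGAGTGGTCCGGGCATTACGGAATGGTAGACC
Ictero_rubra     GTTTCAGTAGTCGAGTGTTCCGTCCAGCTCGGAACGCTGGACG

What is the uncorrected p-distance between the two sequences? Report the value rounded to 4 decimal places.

0.3256

The sequences differ at positions 4 (A/T), 7 (T/G), 8 (A/T), 12 (G/C), 18 (G/T), 23 (G/T), 24 (G/C), 27 (T/G), 28 (T/C), 29 (A/T), 35 (T/C), 37 (G/C), 39 (A/G), 43 (C/G).
There are 14 differences over 43 sites, so p = 14/43 = 0.3256.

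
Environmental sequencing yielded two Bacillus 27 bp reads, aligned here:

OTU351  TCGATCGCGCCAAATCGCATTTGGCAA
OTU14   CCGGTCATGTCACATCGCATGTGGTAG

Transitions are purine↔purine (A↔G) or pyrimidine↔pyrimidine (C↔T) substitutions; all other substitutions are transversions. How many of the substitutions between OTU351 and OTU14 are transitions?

The sequences differ at positions 1 (T/C, transition), 4 (A/G, transition), 7 (G/A, transition), 8 (C/T, transition), 10 (C/T, transition), 13 (A/C, transversion), 21 (T/G, transversion), 25 (C/T, transition), 27 (A/G, transition).
Of the 9 differences, 7 transitions and 2 transversions, so the answer is 7.

7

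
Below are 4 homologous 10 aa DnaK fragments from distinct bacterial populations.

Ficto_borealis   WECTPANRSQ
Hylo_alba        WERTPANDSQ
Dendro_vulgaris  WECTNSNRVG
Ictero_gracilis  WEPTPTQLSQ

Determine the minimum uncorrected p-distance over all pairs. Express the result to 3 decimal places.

0.200

Pairwise Hamming distances:
  Ficto_borealis vs Hylo_alba: 2
  Ficto_borealis vs Dendro_vulgaris: 4
  Ficto_borealis vs Ictero_gracilis: 4
  Hylo_alba vs Dendro_vulgaris: 6
  Hylo_alba vs Ictero_gracilis: 4
  Dendro_vulgaris vs Ictero_gracilis: 7
The smallest is 2 mismatches, between Ficto_borealis and Hylo_alba; p = 2/10 = 0.200.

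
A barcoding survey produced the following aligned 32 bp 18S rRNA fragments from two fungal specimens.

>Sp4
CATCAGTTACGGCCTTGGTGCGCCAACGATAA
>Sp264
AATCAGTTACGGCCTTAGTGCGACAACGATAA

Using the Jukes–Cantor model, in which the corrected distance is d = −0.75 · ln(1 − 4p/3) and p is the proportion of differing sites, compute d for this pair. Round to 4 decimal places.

0.1001

Mismatches occur at site 1 (C→A), site 17 (G→A), site 23 (C→A).
p = 3/32 = 0.093750.
d = −0.75 · ln(1 − (4/3)·0.093750) = −0.75 · ln(0.875000) = −0.75 · (-0.133531) = 0.1001.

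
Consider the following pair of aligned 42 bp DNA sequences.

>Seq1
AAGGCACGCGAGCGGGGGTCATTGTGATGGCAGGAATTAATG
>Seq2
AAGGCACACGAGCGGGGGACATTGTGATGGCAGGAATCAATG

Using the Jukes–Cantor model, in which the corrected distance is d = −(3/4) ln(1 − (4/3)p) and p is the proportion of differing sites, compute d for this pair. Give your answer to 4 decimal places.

Differing sites — 8:G/A; 19:T/A; 38:T/C.
p = 3/42 = 0.071429.
d = −0.75 · ln(1 − (4/3)·0.071429) = −0.75 · ln(0.904761) = −0.75 · (-0.100084) = 0.0751.

0.0751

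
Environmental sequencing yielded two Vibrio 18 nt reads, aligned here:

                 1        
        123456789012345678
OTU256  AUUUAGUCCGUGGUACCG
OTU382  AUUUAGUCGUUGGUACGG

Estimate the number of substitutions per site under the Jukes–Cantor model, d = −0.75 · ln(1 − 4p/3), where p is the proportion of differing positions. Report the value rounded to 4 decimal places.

0.1885

Mismatches occur at site 9 (C↔G), site 10 (G↔U), site 17 (C↔G).
p = 3/18 = 0.166667.
d = −0.75 · ln(1 − (4/3)·0.166667) = −0.75 · ln(0.777777) = −0.75 · (-0.251315) = 0.1885.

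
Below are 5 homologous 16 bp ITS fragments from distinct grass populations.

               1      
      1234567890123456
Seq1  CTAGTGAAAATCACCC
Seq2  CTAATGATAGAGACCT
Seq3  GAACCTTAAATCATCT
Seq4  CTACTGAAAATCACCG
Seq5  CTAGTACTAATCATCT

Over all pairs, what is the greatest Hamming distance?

Pairwise Hamming distances:
  Seq1 vs Seq2: 6
  Seq1 vs Seq3: 8
  Seq1 vs Seq4: 2
  Seq1 vs Seq5: 5
  Seq2 vs Seq3: 11
  Seq2 vs Seq4: 6
  Seq2 vs Seq5: 7
  Seq3 vs Seq4: 7
  Seq3 vs Seq5: 7
  Seq4 vs Seq5: 6
The largest is 11, between Seq2 and Seq3.

11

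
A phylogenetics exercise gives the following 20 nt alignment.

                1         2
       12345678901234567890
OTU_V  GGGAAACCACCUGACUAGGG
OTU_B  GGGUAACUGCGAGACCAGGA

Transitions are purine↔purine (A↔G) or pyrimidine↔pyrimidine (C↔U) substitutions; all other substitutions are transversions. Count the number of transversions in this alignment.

3

Differing sites — 4:A/U (Tv); 8:C/U (Ti); 9:A/G (Ti); 11:C/G (Tv); 12:U/A (Tv); 16:U/C (Ti); 20:G/A (Ti).
Of the 7 differences, 4 transitions and 3 transversions, so the answer is 3.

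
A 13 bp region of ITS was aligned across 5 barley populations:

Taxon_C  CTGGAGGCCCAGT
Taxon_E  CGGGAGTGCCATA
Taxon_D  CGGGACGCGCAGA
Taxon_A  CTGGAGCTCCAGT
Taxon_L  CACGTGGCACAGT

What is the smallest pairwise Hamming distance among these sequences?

2

Pairwise Hamming distances:
  Taxon_C vs Taxon_E: 5
  Taxon_C vs Taxon_D: 4
  Taxon_C vs Taxon_A: 2
  Taxon_C vs Taxon_L: 4
  Taxon_E vs Taxon_D: 5
  Taxon_E vs Taxon_A: 5
  Taxon_E vs Taxon_L: 8
  Taxon_D vs Taxon_A: 6
  Taxon_D vs Taxon_L: 6
  Taxon_A vs Taxon_L: 6
The smallest is 2, between Taxon_C and Taxon_A.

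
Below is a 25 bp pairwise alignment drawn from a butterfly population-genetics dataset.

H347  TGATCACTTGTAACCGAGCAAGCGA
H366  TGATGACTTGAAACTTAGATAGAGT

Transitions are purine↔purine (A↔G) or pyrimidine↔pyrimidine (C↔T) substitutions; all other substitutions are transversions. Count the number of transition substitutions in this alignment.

The sequences differ at positions 5 (C/G, transversion), 11 (T/A, transversion), 15 (C/T, transition), 16 (G/T, transversion), 19 (C/A, transversion), 20 (A/T, transversion), 23 (C/A, transversion), 25 (A/T, transversion).
Of the 8 differences, 1 transition and 7 transversions, so the answer is 1.

1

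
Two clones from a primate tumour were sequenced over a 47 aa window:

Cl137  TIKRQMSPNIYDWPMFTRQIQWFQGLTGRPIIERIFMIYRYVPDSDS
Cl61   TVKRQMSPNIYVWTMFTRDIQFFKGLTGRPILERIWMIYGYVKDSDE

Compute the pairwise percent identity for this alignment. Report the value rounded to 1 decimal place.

76.6%

Mismatches occur at site 2 (I/V), site 12 (D/V), site 14 (P/T), site 19 (Q/D), site 22 (W/F), site 24 (Q/K), site 32 (I/L), site 36 (F/W), site 40 (R/G), site 43 (P/K), site 47 (S/E).
36 of the 47 sites match, so the percent identity is 36/47 × 100 = 76.6%.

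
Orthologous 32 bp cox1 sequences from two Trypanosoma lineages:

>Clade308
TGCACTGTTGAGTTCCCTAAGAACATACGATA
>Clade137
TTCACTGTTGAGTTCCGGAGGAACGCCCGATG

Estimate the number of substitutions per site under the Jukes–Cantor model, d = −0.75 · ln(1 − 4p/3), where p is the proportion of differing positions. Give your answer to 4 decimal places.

Mismatches occur at site 2 (G/T), site 17 (C/G), site 18 (T/G), site 20 (A/G), site 25 (A/G), site 26 (T/C), site 27 (A/C), site 32 (A/G).
p = 8/32 = 0.250000.
d = −0.75 · ln(1 − (4/3)·0.250000) = −0.75 · ln(0.666667) = −0.75 · (-0.405465) = 0.3041.

0.3041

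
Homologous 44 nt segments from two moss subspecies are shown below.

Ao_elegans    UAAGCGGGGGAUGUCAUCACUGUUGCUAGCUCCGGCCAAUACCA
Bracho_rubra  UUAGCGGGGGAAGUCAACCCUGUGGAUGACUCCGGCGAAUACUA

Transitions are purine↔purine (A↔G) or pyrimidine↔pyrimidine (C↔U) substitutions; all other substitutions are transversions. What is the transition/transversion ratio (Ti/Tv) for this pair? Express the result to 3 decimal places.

Differing sites — 2:A/U (Tv); 12:U/A (Tv); 17:U/A (Tv); 19:A/C (Tv); 24:U/G (Tv); 26:C/A (Tv); 28:A/G (Ti); 29:G/A (Ti); 37:C/G (Tv); 43:C/U (Ti).
Of the 10 differences, 3 transitions and 7 transversions, so Ti/Tv = 3/7 = 0.429.

0.429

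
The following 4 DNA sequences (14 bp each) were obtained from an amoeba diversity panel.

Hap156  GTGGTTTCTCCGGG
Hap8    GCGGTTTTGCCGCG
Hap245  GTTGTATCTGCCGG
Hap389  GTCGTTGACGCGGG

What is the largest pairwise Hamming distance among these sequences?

8

Pairwise Hamming distances:
  Hap156 vs Hap8: 4
  Hap156 vs Hap245: 4
  Hap156 vs Hap389: 5
  Hap8 vs Hap245: 8
  Hap8 vs Hap389: 7
  Hap245 vs Hap389: 6
The largest is 8, between Hap8 and Hap245.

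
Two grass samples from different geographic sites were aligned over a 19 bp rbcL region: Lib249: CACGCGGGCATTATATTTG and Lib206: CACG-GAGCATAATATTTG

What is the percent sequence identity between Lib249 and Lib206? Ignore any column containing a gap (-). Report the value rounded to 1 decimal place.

Excluding the 1 gap column leaves 18 comparable sites.
The sequences differ at positions 7 (G/A), 12 (T/A).
16 of the 18 comparable sites match, so the percent identity is 16/18 × 100 = 88.9%.

88.9%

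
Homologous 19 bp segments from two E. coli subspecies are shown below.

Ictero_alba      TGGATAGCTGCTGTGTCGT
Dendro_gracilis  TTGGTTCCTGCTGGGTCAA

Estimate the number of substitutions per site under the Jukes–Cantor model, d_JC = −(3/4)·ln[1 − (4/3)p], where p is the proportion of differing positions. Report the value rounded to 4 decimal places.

Differing sites — 2:G/T; 4:A/G; 6:A/T; 7:G/C; 14:T/G; 18:G/A; 19:T/A.
p = 7/19 = 0.368421.
d = −0.75 · ln(1 − (4/3)·0.368421) = −0.75 · ln(0.508772) = −0.75 · (-0.675755) = 0.5068.

0.5068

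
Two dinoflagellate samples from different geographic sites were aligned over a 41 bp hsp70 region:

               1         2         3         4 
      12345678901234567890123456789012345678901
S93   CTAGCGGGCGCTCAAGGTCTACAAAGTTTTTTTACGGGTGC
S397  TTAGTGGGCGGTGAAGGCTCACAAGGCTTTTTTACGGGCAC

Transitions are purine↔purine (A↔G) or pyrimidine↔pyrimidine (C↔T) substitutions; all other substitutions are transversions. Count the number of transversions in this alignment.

The sequences differ at positions 1 (C/T, transition), 5 (C/T, transition), 11 (C/G, transversion), 13 (C/G, transversion), 18 (T/C, transition), 19 (C/T, transition), 20 (T/C, transition), 25 (A/G, transition), 27 (T/C, transition), 39 (T/C, transition), 40 (G/A, transition).
Of the 11 differences, 9 transitions and 2 transversions, so the answer is 2.

2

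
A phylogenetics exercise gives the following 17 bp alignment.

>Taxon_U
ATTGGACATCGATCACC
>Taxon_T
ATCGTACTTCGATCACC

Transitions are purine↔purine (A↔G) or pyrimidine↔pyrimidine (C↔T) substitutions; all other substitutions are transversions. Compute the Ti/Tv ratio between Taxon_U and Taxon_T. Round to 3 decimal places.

0.500

Differing sites — 3:T/C (Ti); 5:G/T (Tv); 8:A/T (Tv).
Of the 3 differences, 1 transition and 2 transversions, so Ti/Tv = 1/2 = 0.500.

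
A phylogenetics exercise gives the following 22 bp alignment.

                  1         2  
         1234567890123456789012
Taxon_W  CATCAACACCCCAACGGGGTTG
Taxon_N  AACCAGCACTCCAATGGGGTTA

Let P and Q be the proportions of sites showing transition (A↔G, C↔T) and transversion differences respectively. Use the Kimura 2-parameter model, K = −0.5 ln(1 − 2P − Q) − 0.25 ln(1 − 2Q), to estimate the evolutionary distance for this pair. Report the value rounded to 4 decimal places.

Mismatches occur at site 1 (C↔A, transversion), site 3 (T↔C, transition), site 6 (A↔G, transition), site 10 (C↔T, transition), site 15 (C↔T, transition), site 22 (G↔A, transition).
Of the 6 differences, 5 transitions and 1 transversion over 22 sites: P = 5/22 = 0.227273, Q = 1/22 = 0.045455.
d = −0.5·ln(0.499999) − 0.25·ln(0.909090) = −0.5·(-0.693149) − 0.25·(-0.095311) = 0.3704.

0.3704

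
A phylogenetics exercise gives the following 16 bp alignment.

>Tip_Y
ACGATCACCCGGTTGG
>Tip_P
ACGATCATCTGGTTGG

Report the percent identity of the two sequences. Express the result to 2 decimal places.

The sequences differ at positions 8 (C/T), 10 (C/T).
14 of the 16 sites match, so the percent identity is 14/16 × 100 = 87.50%.

87.50%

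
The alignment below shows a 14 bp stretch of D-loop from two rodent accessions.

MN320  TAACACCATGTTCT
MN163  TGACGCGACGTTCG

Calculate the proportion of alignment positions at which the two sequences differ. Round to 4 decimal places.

0.3571

Differing sites — 2:A/G; 5:A/G; 7:C/G; 9:T/C; 14:T/G.
There are 5 differences over 14 sites, so p = 5/14 = 0.3571.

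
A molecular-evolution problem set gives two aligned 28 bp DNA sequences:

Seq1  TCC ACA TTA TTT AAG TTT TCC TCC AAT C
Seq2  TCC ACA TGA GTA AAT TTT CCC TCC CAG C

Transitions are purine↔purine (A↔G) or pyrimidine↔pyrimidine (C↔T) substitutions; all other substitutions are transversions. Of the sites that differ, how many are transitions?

Differing sites — 8:T/G (Tv); 10:T/G (Tv); 12:T/A (Tv); 15:G/T (Tv); 19:T/C (Ti); 25:A/C (Tv); 27:T/G (Tv).
Of the 7 differences, 1 transition and 6 transversions, so the answer is 1.

1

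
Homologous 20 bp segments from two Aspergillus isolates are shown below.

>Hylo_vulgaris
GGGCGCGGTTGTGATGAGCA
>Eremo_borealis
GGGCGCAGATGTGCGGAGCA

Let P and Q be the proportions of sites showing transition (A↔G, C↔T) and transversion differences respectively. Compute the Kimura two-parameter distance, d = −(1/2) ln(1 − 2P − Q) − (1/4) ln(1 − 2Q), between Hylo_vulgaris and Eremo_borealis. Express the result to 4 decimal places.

Mismatches occur at site 7 (G/A, transition), site 9 (T/A, transversion), site 14 (A/C, transversion), site 15 (T/G, transversion).
Of the 4 differences, 1 transition and 3 transversions over 20 sites: P = 1/20 = 0.050000, Q = 3/20 = 0.150000.
d = −0.5·ln(0.750000) − 0.25·ln(0.700000) = −0.5·(-0.287682) − 0.25·(-0.356675) = 0.2330.

0.2330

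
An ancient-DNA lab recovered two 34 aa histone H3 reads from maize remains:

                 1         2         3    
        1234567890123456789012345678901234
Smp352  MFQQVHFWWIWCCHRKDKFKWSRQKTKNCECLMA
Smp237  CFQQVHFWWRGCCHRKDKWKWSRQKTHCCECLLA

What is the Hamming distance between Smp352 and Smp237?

7

Mismatches occur at site 1 (M→C), site 10 (I→R), site 11 (W→G), site 19 (F→W), site 27 (K→H), site 28 (N→C), site 33 (M→L).
That gives 7 mismatches out of 34 aligned sites, so the Hamming distance is 7.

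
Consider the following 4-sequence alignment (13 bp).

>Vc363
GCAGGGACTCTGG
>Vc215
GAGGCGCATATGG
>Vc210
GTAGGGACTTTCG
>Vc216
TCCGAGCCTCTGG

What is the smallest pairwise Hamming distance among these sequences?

Pairwise Hamming distances:
  Vc363 vs Vc215: 6
  Vc363 vs Vc210: 3
  Vc363 vs Vc216: 4
  Vc215 vs Vc210: 7
  Vc215 vs Vc216: 6
  Vc210 vs Vc216: 7
The smallest is 3, between Vc363 and Vc210.

3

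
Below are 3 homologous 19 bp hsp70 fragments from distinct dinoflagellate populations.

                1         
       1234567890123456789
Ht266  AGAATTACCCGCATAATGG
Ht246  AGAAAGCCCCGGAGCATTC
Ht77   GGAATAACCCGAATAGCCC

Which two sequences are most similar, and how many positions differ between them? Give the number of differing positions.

7

Pairwise Hamming distances:
  Ht266 vs Ht246: 8
  Ht266 vs Ht77: 7
  Ht246 vs Ht77: 10
The smallest is 7, between Ht266 and Ht77.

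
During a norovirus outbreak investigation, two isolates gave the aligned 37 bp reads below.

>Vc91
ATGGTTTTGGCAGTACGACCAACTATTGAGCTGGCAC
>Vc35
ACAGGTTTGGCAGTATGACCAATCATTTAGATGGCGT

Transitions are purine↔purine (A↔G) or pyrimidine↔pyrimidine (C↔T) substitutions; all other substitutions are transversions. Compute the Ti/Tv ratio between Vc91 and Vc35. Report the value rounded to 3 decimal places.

2.333

Mismatches occur at site 2 (T↔C, transition), site 3 (G↔A, transition), site 5 (T↔G, transversion), site 16 (C↔T, transition), site 23 (C↔T, transition), site 24 (T↔C, transition), site 28 (G↔T, transversion), site 31 (C↔A, transversion), site 36 (A↔G, transition), site 37 (C↔T, transition).
Of the 10 differences, 7 transitions and 3 transversions, so Ti/Tv = 7/3 = 2.333.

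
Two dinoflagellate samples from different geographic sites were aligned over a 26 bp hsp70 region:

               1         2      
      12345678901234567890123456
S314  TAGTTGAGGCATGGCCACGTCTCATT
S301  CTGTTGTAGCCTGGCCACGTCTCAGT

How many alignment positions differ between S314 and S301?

6

The sequences differ at positions 1 (T/C), 2 (A/T), 7 (A/T), 8 (G/A), 11 (A/C), 25 (T/G).
That gives 6 mismatches out of 26 aligned sites, so the Hamming distance is 6.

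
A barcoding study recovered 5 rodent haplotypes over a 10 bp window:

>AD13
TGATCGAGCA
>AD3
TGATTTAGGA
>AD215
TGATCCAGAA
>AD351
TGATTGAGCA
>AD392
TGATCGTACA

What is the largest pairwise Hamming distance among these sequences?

5

Pairwise Hamming distances:
  AD13 vs AD3: 3
  AD13 vs AD215: 2
  AD13 vs AD351: 1
  AD13 vs AD392: 2
  AD3 vs AD215: 3
  AD3 vs AD351: 2
  AD3 vs AD392: 5
  AD215 vs AD351: 3
  AD215 vs AD392: 4
  AD351 vs AD392: 3
The largest is 5, between AD3 and AD392.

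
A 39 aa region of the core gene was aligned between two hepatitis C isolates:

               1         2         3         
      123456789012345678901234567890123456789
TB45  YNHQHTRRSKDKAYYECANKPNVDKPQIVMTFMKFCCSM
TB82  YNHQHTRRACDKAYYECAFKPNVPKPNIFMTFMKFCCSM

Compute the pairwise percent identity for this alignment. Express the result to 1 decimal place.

84.6%

Mismatches occur at site 9 (S/A), site 10 (K/C), site 19 (N/F), site 24 (D/P), site 27 (Q/N), site 29 (V/F).
33 of the 39 sites match, so the percent identity is 33/39 × 100 = 84.6%.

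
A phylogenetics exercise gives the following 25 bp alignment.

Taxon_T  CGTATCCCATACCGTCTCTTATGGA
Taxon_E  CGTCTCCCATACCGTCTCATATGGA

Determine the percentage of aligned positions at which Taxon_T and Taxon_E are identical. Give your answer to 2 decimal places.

Mismatches occur at site 4 (A/C), site 19 (T/A).
23 of the 25 sites match, so the percent identity is 23/25 × 100 = 92.00%.

92.00%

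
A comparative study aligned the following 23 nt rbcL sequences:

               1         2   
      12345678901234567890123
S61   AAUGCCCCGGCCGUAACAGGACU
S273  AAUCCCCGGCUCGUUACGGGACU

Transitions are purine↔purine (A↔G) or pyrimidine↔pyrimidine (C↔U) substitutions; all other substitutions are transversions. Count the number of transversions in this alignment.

Differing sites — 4:G/C (Tv); 8:C/G (Tv); 10:G/C (Tv); 11:C/U (Ti); 15:A/U (Tv); 18:A/G (Ti).
Of the 6 differences, 2 transitions and 4 transversions, so the answer is 4.

4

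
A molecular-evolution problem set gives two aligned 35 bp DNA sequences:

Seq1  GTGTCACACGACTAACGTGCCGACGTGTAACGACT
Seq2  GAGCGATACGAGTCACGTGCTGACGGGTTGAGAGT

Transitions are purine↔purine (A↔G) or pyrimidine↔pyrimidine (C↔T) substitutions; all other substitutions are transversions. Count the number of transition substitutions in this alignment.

Mismatches occur at site 2 (T/A, transversion), site 4 (T/C, transition), site 5 (C/G, transversion), site 7 (C/T, transition), site 12 (C/G, transversion), site 14 (A/C, transversion), site 21 (C/T, transition), site 26 (T/G, transversion), site 29 (A/T, transversion), site 30 (A/G, transition), site 31 (C/A, transversion), site 34 (C/G, transversion).
Of the 12 differences, 4 transitions and 8 transversions, so the answer is 4.

4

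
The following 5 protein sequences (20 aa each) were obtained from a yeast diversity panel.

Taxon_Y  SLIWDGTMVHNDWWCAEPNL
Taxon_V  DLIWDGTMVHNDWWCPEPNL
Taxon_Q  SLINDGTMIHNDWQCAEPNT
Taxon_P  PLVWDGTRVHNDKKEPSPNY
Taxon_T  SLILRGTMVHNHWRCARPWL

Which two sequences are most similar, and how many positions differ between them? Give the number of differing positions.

Pairwise Hamming distances:
  Taxon_Y vs Taxon_V: 2
  Taxon_Y vs Taxon_Q: 4
  Taxon_Y vs Taxon_P: 9
  Taxon_Y vs Taxon_T: 6
  Taxon_V vs Taxon_Q: 6
  Taxon_V vs Taxon_P: 8
  Taxon_V vs Taxon_T: 8
  Taxon_Q vs Taxon_P: 11
  Taxon_Q vs Taxon_T: 8
  Taxon_P vs Taxon_T: 13
The smallest is 2, between Taxon_Y and Taxon_V.

2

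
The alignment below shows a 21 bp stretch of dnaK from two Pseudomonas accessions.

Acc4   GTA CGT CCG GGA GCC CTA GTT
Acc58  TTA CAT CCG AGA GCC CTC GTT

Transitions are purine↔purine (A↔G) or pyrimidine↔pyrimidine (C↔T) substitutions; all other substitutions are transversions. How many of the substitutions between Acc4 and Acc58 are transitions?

The sequences differ at positions 1 (G/T, transversion), 5 (G/A, transition), 10 (G/A, transition), 18 (A/C, transversion).
Of the 4 differences, 2 transitions and 2 transversions, so the answer is 2.

2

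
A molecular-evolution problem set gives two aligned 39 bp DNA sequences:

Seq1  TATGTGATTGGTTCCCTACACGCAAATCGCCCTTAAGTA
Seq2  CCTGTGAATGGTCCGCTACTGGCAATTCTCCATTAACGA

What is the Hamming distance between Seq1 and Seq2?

12

The sequences differ at positions 1 (T/C), 2 (A/C), 8 (T/A), 13 (T/C), 15 (C/G), 20 (A/T), 21 (C/G), 26 (A/T), 29 (G/T), 32 (C/A), 37 (G/C), 38 (T/G).
That gives 12 mismatches out of 39 aligned sites, so the Hamming distance is 12.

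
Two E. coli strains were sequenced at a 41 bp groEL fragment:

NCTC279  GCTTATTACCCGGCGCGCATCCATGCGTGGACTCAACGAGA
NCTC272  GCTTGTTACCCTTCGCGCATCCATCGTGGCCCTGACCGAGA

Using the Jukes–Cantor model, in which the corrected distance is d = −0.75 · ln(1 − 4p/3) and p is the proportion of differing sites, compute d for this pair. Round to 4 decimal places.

0.3321

The sequences differ at positions 5 (A/G), 12 (G/T), 13 (G/T), 25 (G/C), 26 (C/G), 27 (G/T), 28 (T/G), 30 (G/C), 31 (A/C), 34 (C/G), 36 (A/C).
p = 11/41 = 0.268293.
d = −0.75 · ln(1 − (4/3)·0.268293) = −0.75 · ln(0.642276) = −0.75 · (-0.442737) = 0.3321.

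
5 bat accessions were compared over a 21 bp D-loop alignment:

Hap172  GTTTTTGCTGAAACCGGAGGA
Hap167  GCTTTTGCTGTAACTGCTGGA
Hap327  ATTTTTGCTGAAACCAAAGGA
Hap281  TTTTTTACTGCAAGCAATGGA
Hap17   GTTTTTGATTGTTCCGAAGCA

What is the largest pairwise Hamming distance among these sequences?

11

Pairwise Hamming distances:
  Hap172 vs Hap167: 5
  Hap172 vs Hap327: 3
  Hap172 vs Hap281: 7
  Hap172 vs Hap17: 7
  Hap167 vs Hap327: 7
  Hap167 vs Hap281: 8
  Hap167 vs Hap17: 10
  Hap327 vs Hap281: 5
  Hap327 vs Hap17: 8
  Hap281 vs Hap17: 11
The largest is 11, between Hap281 and Hap17.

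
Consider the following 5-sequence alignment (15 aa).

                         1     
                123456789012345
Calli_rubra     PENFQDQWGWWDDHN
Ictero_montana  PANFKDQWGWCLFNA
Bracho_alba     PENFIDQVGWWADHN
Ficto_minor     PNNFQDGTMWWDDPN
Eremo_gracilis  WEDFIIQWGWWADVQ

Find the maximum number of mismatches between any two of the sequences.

11

Pairwise Hamming distances:
  Calli_rubra vs Ictero_montana: 7
  Calli_rubra vs Bracho_alba: 3
  Calli_rubra vs Ficto_minor: 5
  Calli_rubra vs Eremo_gracilis: 7
  Ictero_montana vs Bracho_alba: 8
  Ictero_montana vs Ficto_minor: 10
  Ictero_montana vs Eremo_gracilis: 10
  Bracho_alba vs Ficto_minor: 7
  Bracho_alba vs Eremo_gracilis: 6
  Ficto_minor vs Eremo_gracilis: 11
The largest is 11, between Ficto_minor and Eremo_gracilis.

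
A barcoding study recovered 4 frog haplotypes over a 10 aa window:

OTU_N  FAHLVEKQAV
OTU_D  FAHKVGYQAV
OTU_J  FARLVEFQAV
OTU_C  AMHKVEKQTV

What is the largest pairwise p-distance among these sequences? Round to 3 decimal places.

Pairwise Hamming distances:
  OTU_N vs OTU_D: 3
  OTU_N vs OTU_J: 2
  OTU_N vs OTU_C: 4
  OTU_D vs OTU_J: 4
  OTU_D vs OTU_C: 5
  OTU_J vs OTU_C: 6
The largest is 6 mismatches, between OTU_J and OTU_C; p = 6/10 = 0.600.

0.600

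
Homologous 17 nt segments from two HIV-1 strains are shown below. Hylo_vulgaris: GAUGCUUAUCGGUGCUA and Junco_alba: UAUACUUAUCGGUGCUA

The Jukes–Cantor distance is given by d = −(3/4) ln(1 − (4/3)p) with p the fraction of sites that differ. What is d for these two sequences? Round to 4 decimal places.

Mismatches occur at site 1 (G↔U), site 4 (G↔A).
p = 2/17 = 0.117647.
d = −0.75 · ln(1 − (4/3)·0.117647) = −0.75 · ln(0.843137) = −0.75 · (-0.170626) = 0.1280.

0.1280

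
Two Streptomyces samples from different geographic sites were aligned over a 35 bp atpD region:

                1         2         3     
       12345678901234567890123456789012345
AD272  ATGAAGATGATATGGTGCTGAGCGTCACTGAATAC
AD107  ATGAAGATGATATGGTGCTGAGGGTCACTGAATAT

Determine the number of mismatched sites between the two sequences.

2

Mismatches occur at site 23 (C/G), site 35 (C/T).
That gives 2 mismatches out of 35 aligned sites, so the Hamming distance is 2.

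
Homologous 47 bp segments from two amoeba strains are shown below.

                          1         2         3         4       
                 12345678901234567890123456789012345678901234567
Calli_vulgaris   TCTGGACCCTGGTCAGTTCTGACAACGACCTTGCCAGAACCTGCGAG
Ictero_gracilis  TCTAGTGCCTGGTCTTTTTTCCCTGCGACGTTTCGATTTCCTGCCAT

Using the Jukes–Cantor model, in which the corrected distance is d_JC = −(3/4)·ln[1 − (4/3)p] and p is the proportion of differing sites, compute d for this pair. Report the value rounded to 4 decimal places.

0.5360

Differing sites — 4:G/A; 6:A/T; 7:C/G; 15:A/T; 16:G/T; 19:C/T; 21:G/C; 22:A/C; 24:A/T; 25:A/G; 30:C/G; 33:G/T; 35:C/G; 37:G/T; 38:A/T; 39:A/T; 45:G/C; 47:G/T.
p = 18/47 = 0.382979.
d = −0.75 · ln(1 − (4/3)·0.382979) = −0.75 · ln(0.489361) = −0.75 · (-0.714655) = 0.5360.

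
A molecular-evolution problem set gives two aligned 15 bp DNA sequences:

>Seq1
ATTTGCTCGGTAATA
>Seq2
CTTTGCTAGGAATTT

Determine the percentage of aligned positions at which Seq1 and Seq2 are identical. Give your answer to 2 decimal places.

66.67%

The sequences differ at positions 1 (A/C), 8 (C/A), 11 (T/A), 13 (A/T), 15 (A/T).
10 of the 15 sites match, so the percent identity is 10/15 × 100 = 66.67%.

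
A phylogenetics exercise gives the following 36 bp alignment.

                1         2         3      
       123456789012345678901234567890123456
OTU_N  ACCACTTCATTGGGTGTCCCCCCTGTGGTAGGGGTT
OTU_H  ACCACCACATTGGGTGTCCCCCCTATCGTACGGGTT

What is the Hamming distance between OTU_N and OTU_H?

Differing sites — 6:T/C; 7:T/A; 25:G/A; 27:G/C; 31:G/C.
That gives 5 mismatches out of 36 aligned sites, so the Hamming distance is 5.

5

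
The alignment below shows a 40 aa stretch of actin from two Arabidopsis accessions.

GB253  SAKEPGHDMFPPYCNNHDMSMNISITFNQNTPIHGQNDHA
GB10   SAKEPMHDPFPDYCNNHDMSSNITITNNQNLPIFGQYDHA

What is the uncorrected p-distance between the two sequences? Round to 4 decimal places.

0.2250

Differing sites — 6:G/M; 9:M/P; 12:P/D; 21:M/S; 24:S/T; 27:F/N; 31:T/L; 34:H/F; 37:N/Y.
There are 9 differences over 40 sites, so p = 9/40 = 0.2250.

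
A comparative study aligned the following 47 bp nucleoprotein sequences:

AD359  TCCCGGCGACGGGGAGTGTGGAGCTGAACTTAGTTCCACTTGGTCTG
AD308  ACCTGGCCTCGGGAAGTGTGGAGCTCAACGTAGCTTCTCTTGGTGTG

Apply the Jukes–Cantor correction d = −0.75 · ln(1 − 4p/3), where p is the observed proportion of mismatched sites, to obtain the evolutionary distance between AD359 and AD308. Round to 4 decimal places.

0.2805

Differing sites — 1:T/A; 4:C/T; 8:G/C; 9:A/T; 14:G/A; 26:G/C; 30:T/G; 34:T/C; 36:C/T; 38:A/T; 45:C/G.
p = 11/47 = 0.234043.
d = −0.75 · ln(1 − (4/3)·0.234043) = −0.75 · ln(0.687943) = −0.75 · (-0.374049) = 0.2805.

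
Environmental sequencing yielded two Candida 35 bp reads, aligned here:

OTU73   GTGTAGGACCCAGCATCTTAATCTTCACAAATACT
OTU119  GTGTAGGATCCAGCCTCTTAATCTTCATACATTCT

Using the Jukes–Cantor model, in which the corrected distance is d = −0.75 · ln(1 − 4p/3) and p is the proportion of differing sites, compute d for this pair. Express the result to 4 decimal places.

0.1585

Mismatches occur at site 9 (C/T), site 15 (A/C), site 28 (C/T), site 30 (A/C), site 33 (A/T).
p = 5/35 = 0.142857.
d = −0.75 · ln(1 − (4/3)·0.142857) = −0.75 · ln(0.809524) = −0.75 · (-0.211309) = 0.1585.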